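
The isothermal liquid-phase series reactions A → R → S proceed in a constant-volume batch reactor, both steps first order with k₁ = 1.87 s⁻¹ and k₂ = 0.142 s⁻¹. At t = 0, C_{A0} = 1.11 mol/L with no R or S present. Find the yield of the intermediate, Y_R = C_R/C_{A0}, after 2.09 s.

Solving the coupled first-order balances gives C_R(t) = [k₁/(k₂−k₁)]·C_{A0}·(e^(−k₁t) − e^(−k₂t)).
e^(−k₁t) = e^(−1.87×2.09) = e^(−3.908) = 0.02007; e^(−k₂t) = e^(−0.2968) = 0.7432.
C_R = 1.87×1.11/(0.142−1.87) × (0.02007−0.7432) = (-1.201)×(-0.7231) = 0.8686 mol/L.
Y_R = C_R/C_{A0} = 0.8686/1.11 = 0.783.

0.783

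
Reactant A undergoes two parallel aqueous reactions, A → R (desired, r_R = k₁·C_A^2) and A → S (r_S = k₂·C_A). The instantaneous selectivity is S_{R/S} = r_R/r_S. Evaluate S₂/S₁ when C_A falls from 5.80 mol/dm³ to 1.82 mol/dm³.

S_{R/S} = (k₁/k₂)·C_A, so S₂/S₁ = (C_{A,2}/C_{A,1}).
= 1.82/5.80 = 0.314.
Selectivity toward R falls as C_A falls — high-concentration operation is favoured.

0.314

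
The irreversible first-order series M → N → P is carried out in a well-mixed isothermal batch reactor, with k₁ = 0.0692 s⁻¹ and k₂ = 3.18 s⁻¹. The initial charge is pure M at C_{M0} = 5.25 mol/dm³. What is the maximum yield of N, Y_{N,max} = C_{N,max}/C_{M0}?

At the optimum, C_{N,max}/C_{M0} = (k₁/k₂)^[k₂/(k₂−k₁)].
= (0.0692/3.18)^(3.18/(3.18−0.0692)) = (0.02176)^(1.022) = 0.01998.

0.0200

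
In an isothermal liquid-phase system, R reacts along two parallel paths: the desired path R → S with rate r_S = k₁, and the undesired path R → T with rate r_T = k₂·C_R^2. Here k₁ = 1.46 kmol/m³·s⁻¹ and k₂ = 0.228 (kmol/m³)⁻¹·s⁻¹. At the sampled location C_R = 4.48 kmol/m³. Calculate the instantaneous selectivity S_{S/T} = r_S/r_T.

S_{S/T} = r_S/r_T = (k₁)/(k₂·C_R^2) = (k₁/k₂)·C_R^-2.
= (1.46) / (0.228×4.480^2) = 1.460/4.576 = 0.319.
The undesired path is higher order in R, so low C_R (CSTR or dilute feed) favours S.

0.319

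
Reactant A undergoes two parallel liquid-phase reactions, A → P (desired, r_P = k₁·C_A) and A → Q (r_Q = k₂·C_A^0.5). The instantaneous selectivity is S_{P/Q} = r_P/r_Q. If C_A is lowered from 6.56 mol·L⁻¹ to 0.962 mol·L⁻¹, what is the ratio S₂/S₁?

0.383

S_{P/Q} = (k₁/k₂)·C_A^0.5, so S₂/S₁ = (C_{A,2}/C_{A,1})^0.5.
= (0.962/6.56)^0.5 = (0.1466)^0.5 = 0.383.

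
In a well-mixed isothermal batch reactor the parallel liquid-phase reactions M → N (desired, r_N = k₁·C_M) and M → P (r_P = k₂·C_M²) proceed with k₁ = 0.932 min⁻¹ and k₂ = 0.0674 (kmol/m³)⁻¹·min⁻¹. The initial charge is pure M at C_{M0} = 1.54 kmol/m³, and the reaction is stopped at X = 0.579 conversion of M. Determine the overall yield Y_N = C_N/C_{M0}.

0.537

C_M = C_{M0}(1−X) = 0.6483 kmol/m³.
Along a PFR/batch, dC_N/dC_M = −r_N/(r_N+r_P) = −k₁/(k₁+k₂·C_M).
Integrating from C_{M0} to C_M: C_N = (0.932/0.0674)·ln[(0.932+0.0674·1.54)/(0.932+0.0674·0.648)] = 13.83·ln(1.036/0.9757) = 0.8265 kmol/m³.
Y_N = C_N/C_{M0} = 0.8265/1.54 = 0.537.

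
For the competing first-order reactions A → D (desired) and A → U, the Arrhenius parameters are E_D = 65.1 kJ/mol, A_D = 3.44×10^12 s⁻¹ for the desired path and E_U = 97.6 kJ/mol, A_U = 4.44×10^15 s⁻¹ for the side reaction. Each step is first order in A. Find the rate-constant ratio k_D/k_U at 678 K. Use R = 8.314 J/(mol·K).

Since both paths have the same order in A, the concentration cancels and S_{D/U} = k_D/k_U = (A_D/A_U)·exp[(E_U−E_D)/(RT)].
(E_U−E_D)/(RT) = (97.6−65.1)×10³/(8.314×678) = 32500/5637 = 5.766.
k_D/k_U = (3.44×10^12/4.44×10^15)·exp(5.766) = 7.748×10^-4 × 319.1 = 0.247.

0.247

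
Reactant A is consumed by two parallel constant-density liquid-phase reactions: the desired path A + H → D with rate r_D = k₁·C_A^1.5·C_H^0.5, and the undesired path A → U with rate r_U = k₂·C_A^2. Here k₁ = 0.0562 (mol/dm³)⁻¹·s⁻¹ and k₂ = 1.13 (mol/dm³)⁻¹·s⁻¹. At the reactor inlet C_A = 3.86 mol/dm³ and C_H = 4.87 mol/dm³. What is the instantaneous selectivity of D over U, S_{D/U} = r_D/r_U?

S_{D/U} = r_D/r_U = (k₁·C_A^1.5·C_H^0.5)/(k₂·C_A^2) = (k₁/k₂)·C_A^-0.5·C_H^0.5.
= (0.0562×3.860^1.5×4.870^0.5) / (1.13×3.860^2) = 0.9405/16.84 = 0.0559.

0.0559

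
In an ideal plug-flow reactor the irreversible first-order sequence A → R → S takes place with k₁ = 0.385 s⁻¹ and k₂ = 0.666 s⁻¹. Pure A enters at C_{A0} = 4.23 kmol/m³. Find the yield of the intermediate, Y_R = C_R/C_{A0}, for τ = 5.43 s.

For first-order series with pure A initially, C_R(τ) = k₁C_{A0}/(k₂−k₁)·(e^(−k₁τ) − e^(−k₂τ)).
e^(−k₁τ) = e^(−0.385×5.43) = e^(−2.091) = 0.1236; e^(−k₂τ) = e^(−3.616) = 0.02688.
C_R = 0.385×4.23/(0.666−0.385) × (0.1236−0.02688) = 5.796×0.09674 = 0.5607 kmol/m³.
Y_R = C_R/C_{A0} = 0.5607/4.23 = 0.133.

0.133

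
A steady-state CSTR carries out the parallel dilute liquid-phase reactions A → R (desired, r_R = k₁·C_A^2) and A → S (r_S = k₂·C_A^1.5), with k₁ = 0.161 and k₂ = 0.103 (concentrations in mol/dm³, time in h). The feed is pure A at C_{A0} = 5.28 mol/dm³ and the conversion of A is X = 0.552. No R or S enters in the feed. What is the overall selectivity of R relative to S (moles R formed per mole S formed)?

Exit C_A = C_{A0}(1−X) = 5.28×0.448 = 2.365 mol/dm³.
In a CSTR the entire volume is at exit conditions, so r_R = 0.161×2.365^2 = 0.9008 and r_S = 0.103×2.365^1.5 = 0.3747.
Overall selectivity = C_R/C_S = r_Rτ/(r_Sτ) = r_R/r_S = 2.40.

2.40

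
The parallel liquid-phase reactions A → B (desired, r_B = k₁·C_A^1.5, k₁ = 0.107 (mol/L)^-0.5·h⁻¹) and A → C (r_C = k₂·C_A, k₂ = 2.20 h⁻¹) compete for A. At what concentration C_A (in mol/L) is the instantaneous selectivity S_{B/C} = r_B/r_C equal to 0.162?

11.1 mol/L

S_{B/C} = (k₁/k₂)·C_A^0.5 ⇒ C_A = (S·k₂/k₁)^(2).
= (0.162×2.20/0.107)^(2) = (3.331)^(2) = 11.1 mol/L.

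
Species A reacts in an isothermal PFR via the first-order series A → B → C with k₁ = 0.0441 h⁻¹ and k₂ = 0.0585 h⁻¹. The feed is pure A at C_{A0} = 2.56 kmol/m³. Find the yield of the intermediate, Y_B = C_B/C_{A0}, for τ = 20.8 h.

0.317

For first-order series with pure A initially, C_B(τ) = k₁C_{A0}/(k₂−k₁)·(e^(−k₁τ) − e^(−k₂τ)).
e^(−k₁τ) = e^(−0.0441×20.8) = e^(−0.9173) = 0.3996; e^(−k₂τ) = e^(−1.217) = 0.2962.
C_B = 0.0441×2.56/(0.0585−0.0441) × (0.3996−0.2962) = 7.840×0.1034 = 0.8109 kmol/m³.
Y_B = C_B/C_{A0} = 0.8109/2.56 = 0.317.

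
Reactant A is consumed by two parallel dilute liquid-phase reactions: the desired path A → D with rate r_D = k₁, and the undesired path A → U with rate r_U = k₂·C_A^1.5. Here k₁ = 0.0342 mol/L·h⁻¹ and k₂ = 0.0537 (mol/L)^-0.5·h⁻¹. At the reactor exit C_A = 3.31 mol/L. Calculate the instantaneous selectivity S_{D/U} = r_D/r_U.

0.106

S_{D/U} = r_D/r_U = (k₁)/(k₂·C_A^1.5) = (k₁/k₂)·C_A^-1.5.
= (0.0342) / (0.0537×3.310^1.5) = 0.03420/0.3234 = 0.106.
The undesired path is higher order in A, so low C_A (CSTR or dilute feed) favours D.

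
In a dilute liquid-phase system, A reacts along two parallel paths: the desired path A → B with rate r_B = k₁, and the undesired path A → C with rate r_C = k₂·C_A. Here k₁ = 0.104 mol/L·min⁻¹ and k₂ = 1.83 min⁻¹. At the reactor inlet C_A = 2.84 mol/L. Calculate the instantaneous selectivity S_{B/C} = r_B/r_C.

S_{B/C} = r_B/r_C = (k₁)/(k₂·C_A) = (k₁/k₂)·C_A⁻¹.
= (0.104) / (1.83×2.840) = 0.1040/5.197 = 0.0200.
The undesired path is higher order in A, so low C_A (CSTR or dilute feed) favours B.

0.0200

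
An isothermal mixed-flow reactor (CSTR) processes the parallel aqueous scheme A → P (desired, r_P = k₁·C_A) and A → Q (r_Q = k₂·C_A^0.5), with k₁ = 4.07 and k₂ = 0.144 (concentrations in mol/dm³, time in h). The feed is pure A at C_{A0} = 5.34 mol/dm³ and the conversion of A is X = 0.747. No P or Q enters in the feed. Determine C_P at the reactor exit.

3.87 mol/dm³

Exit C_A = C_{A0}(1−X) = 5.34×0.253 = 1.351 mol/dm³.
In a CSTR the entire volume is at exit conditions, so r_P = 4.07×1.351 = 5.499 and r_Q = 0.144×1.351^0.5 = 0.1674.
Fraction of consumed A going to P: r_P/(r_P+r_Q) = 0.9705.
C_P = 0.9705·C_{A0}·X = 0.9705×5.34×0.747 = 3.87 mol/dm³.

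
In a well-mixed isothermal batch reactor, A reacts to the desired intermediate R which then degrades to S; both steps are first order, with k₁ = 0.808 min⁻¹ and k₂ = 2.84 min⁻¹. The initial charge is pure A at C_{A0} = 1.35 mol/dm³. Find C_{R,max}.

0.233 mol/dm³

At the optimum, C_{R,max}/C_{A0} = (k₁/k₂)^[k₂/(k₂−k₁)].
= (0.808/2.84)^(2.84/(2.84−0.808)) = (0.2845)^(1.398) = 0.1726.
C_{R,max} = 0.1726×1.35 = 0.233 mol/dm³.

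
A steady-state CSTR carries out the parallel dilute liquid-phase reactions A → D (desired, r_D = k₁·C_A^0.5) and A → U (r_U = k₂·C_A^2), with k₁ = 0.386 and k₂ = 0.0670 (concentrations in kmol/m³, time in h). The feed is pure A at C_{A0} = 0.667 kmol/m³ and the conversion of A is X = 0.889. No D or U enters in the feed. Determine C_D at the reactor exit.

Exit C_A = C_{A0}(1−X) = 0.667×0.111 = 0.07404 kmol/m³.
A CSTR operates uniformly at the exit composition, giving r_D = 0.1050 and r_U = 3.673×10^-4 (each k·C_A^n at C_A = 0.07404).
Fraction of consumed A going to D: r_D/(r_D+r_U) = 0.9965.
C_D = 0.9965·C_{A0}·X = 0.9965×0.667×0.889 = 0.591 kmol/m³.

0.591 kmol/m³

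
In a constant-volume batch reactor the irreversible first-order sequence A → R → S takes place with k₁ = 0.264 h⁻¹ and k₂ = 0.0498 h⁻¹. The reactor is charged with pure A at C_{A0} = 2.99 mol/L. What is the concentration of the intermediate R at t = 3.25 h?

The intermediate concentration in a first-order A→B→C sequence is C_R = k₁C_{A0}(e^(−k₁t) − e^(−k₂t))/(k₂−k₁).
e^(−k₁t) = e^(−0.264×3.25) = e^(−0.8580) = 0.4240; e^(−k₂t) = e^(−0.1618) = 0.8506.
C_R = 0.264×2.99/(0.0498−0.264) × (0.4240−0.8506) = (-3.685)×(-0.4266) = 1.572 mol/L.

1.57 mol/L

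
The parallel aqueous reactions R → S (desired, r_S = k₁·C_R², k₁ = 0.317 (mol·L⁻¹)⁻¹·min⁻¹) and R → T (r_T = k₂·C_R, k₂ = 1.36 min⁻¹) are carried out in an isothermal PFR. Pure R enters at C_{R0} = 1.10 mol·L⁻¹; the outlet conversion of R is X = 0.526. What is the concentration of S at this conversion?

C_R = C_{R0}(1−X) = 0.5214 mol·L⁻¹.
Along a PFR/batch, dC_T/dC_R = −r_T/(r_S+r_T) = −k₂/(k₂+k₁·C_R).
Integrating from C_{R0} to C_R: C_T = (1.36/0.317)·ln[(1.36+0.317·1.10)/(1.36+0.317·0.521)] = 4.290·ln(1.709/1.525) = 0.4872 mol·L⁻¹.
Then C_S = (C_{R0}−C_R) − C_T = 0.5786 − 0.4872 = 0.09144 mol·L⁻¹.

0.0914 mol·L⁻¹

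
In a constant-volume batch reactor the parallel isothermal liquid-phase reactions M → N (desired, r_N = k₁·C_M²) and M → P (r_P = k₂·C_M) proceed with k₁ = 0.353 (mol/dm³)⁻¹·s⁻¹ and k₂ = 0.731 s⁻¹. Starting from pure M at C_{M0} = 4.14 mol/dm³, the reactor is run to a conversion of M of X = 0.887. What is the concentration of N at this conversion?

1.82 mol/dm³

C_M = C_{M0}(1−X) = 0.4678 mol/dm³.
Along a PFR/batch, dC_P/dC_M = −r_P/(r_N+r_P) = −k₂/(k₂+k₁·C_M).
Integrating from C_{M0} to C_M: C_P = (0.731/0.353)·ln[(0.731+0.353·4.14)/(0.731+0.353·0.468)] = 2.071·ln(2.192/0.8961) = 1.853 mol/dm³.
Then C_N = (C_{M0}−C_M) − C_P = 3.672 − 1.853 = 1.819 mol/dm³.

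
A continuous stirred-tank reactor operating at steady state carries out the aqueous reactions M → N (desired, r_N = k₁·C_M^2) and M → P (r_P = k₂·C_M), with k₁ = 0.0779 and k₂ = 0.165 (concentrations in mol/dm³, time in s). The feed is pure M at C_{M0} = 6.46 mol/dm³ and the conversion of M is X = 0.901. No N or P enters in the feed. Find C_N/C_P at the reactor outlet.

Exit C_M = C_{M0}(1−X) = 6.46×0.0990 = 0.6395 mol/dm³.
Rates in a CSTR are evaluated at the outlet concentration: r_N = 0.0779×0.6395^2 = 0.03186, r_P = 0.165×0.6395 = 0.1055.
Overall selectivity = C_N/C_P = r_Nτ/(r_Pτ) = r_N/r_P = 0.302.

0.302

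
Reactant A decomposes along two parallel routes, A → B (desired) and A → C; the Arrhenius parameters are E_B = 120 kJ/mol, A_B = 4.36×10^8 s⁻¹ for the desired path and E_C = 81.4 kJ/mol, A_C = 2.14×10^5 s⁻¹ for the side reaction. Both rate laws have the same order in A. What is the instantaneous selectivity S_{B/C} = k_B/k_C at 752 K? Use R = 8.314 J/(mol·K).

Since both paths have the same order in A, the concentration cancels and S_{B/C} = k_B/k_C = (A_B/A_C)·exp[(E_C−E_B)/(RT)].
(E_C−E_B)/(RT) = (81.4−120)×10³/(8.314×752) = -38600/6252 = -6.174.
k_B/k_C = (4.36×10^8/2.14×10^5)·exp(-6.174) = 2037 × 0.002083 = 4.24.
Since E_B > E_C, raising the temperature improves selectivity toward B.

4.24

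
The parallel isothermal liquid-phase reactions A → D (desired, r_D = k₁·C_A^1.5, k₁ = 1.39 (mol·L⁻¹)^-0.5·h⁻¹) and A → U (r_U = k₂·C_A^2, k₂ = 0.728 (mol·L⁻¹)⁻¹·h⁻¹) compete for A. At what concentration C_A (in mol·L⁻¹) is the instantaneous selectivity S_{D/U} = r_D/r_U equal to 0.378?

25.5 mol·L⁻¹

S_{D/U} = (k₁/k₂)·C_A^-0.5 ⇒ C_A = (S·k₂/k₁)^(-2).
= (0.378×0.728/1.39)^(-2) = (0.1980)^(-2) = 25.5 mol·L⁻¹.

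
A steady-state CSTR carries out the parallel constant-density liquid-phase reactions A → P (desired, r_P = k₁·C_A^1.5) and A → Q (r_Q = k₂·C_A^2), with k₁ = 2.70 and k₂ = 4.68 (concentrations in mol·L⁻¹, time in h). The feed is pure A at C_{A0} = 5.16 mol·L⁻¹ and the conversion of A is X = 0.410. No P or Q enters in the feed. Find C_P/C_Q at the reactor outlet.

0.331

Exit C_A = C_{A0}(1−X) = 5.16×0.590 = 3.044 mol·L⁻¹.
Rates in a CSTR are evaluated at the outlet concentration: r_P = 2.70×3.044^1.5 = 14.34, r_Q = 4.68×3.044^2 = 43.38.
Overall selectivity = C_P/C_Q = r_Pτ/(r_Qτ) = r_P/r_Q = 0.331.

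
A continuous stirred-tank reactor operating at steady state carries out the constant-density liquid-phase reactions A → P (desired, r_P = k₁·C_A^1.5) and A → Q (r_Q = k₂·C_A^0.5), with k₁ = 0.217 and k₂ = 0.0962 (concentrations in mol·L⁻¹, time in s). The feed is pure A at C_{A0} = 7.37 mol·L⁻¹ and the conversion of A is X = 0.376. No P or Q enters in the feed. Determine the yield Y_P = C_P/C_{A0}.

Exit C_A = C_{A0}(1−X) = 7.37×0.624 = 4.599 mol·L⁻¹.
A CSTR operates uniformly at the exit composition, giving r_P = 2.140 and r_Q = 0.2063 (each k·C_A^n at C_A = 4.599).
Fraction of consumed A going to P: r_P/(r_P+r_Q) = 0.9121.
C_P = 0.9121·C_{A0}·X = 0.9121×7.37×0.376 = 2.53 mol·L⁻¹; Y_P = C_P/C_{A0} = 0.343.

0.343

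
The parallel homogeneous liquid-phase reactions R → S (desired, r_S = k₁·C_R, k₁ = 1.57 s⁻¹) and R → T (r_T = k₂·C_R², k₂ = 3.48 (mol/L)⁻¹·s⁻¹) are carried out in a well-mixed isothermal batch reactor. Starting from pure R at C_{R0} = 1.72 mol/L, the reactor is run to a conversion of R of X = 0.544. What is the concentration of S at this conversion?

0.254 mol/L

C_R = C_{R0}(1−X) = 0.7843 mol/L.
Along a PFR/batch, dC_S/dC_R = −r_S/(r_S+r_T) = −k₁/(k₁+k₂·C_R).
Integrating from C_{R0} to C_R: C_S = (1.57/3.48)·ln[(1.57+3.48·1.72)/(1.57+3.48·0.784)] = 0.4511·ln(7.556/4.299) = 0.2544 mol/L.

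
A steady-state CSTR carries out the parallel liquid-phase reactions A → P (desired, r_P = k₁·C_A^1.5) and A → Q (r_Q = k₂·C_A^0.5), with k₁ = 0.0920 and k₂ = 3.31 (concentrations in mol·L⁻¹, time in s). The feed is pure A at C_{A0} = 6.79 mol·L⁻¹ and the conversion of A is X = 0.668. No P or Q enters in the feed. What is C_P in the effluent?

0.267 mol·L⁻¹

Exit C_A = C_{A0}(1−X) = 6.79×0.332 = 2.254 mol·L⁻¹.
A CSTR operates uniformly at the exit composition, giving r_P = 0.3114 and r_Q = 4.970 (each k·C_A^n at C_A = 2.254).
Fraction of consumed A going to P: r_P/(r_P+r_Q) = 0.05896.
C_P = 0.05896·C_{A0}·X = 0.05896×6.79×0.668 = 0.267 mol·L⁻¹.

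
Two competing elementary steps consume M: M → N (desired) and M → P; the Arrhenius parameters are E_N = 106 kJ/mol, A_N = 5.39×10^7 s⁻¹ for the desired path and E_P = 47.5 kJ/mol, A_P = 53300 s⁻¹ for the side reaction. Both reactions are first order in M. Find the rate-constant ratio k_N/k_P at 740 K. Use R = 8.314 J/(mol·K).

Since both paths have the same order in M, the concentration cancels and S_{N/P} = k_N/k_P = (A_N/A_P)·exp[(E_P−E_N)/(RT)].
(E_P−E_N)/(RT) = (47.5−106)×10³/(8.314×740) = -58500/6152 = -9.509.
k_N/k_P = (5.39×10^7/53300)·exp(-9.509) = 1011 × 7.421×10^-5 = 0.0751.

0.0751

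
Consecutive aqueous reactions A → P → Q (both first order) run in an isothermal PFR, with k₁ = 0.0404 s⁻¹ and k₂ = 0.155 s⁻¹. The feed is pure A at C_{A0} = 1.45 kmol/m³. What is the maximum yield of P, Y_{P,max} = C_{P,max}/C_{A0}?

0.162

Evaluating C_P at τ_opt = ln(k₂/k₁)/(k₂−k₁) gives C_{P,max}/C_{A0} = (k₁/k₂)^[k₂/(k₂−k₁)].
= (0.0404/0.155)^(0.155/(0.155−0.0404)) = (0.2606)^(1.353) = 0.1623.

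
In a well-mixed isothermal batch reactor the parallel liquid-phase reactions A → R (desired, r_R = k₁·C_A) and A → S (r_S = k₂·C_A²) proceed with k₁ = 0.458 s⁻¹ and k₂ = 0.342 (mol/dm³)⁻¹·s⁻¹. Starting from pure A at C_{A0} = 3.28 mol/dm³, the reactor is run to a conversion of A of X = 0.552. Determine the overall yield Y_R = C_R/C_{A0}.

C_A = C_{A0}(1−X) = 1.469 mol/dm³.
Along a PFR/batch, dC_R/dC_A = −r_R/(r_R+r_S) = −k₁/(k₁+k₂·C_A).
Integrating from C_{A0} to C_A: C_R = (0.458/0.342)·ln[(0.458+0.342·3.28)/(0.458+0.342·1.47)] = 1.339·ln(1.580/0.9605) = 0.6663 mol/dm³.
Y_R = C_R/C_{A0} = 0.6663/3.28 = 0.203.

0.203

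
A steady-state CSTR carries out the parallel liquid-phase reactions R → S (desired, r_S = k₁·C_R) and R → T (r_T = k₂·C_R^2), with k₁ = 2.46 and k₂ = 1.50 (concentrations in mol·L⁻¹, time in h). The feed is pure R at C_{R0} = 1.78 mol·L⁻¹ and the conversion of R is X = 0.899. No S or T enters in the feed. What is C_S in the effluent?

1.44 mol·L⁻¹

Exit C_R = C_{R0}(1−X) = 1.78×0.101 = 0.1798 mol·L⁻¹.
In a CSTR the entire volume is at exit conditions, so r_S = 2.46×0.1798 = 0.4423 and r_T = 1.50×0.1798^2 = 0.04848.
Fraction of consumed R going to S: r_S/(r_S+r_T) = 0.9012.
C_S = 0.9012·C_{R0}·X = 0.9012×1.78×0.899 = 1.44 mol·L⁻¹.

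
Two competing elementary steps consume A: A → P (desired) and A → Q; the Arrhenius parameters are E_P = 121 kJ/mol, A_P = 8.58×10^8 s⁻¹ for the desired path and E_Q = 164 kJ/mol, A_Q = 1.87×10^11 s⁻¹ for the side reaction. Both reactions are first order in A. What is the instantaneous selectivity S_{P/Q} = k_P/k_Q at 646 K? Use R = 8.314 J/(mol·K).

13.8

Since both paths have the same order in A, the concentration cancels and S_{P/Q} = k_P/k_Q = (A_P/A_Q)·exp[(E_Q−E_P)/(RT)].
(E_Q−E_P)/(RT) = (164−121)×10³/(8.314×646) = 43000/5371 = 8.006.
k_P/k_Q = (8.58×10^8/1.87×10^11)·exp(8.006) = 0.004588 × 2999 = 13.8.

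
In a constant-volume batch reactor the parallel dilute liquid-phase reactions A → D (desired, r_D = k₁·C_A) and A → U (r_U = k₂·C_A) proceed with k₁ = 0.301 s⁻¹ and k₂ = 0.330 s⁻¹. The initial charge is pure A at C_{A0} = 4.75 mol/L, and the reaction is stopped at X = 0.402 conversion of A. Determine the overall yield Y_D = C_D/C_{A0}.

0.192

C_A = C_{A0}(1−X) = 2.841 mol/L.
Both paths are first order in A, so the instantaneous fraction to D is constant: dC_D/d(−C_A) = k₁/(k₁+k₂) = 0.4770.
C_D = 0.4770·(C_{A0}−C_A) = 0.4770×1.909 = 0.911 mol/L.
Y_D = C_D/C_{A0} = 0.9109/4.75 = 0.192.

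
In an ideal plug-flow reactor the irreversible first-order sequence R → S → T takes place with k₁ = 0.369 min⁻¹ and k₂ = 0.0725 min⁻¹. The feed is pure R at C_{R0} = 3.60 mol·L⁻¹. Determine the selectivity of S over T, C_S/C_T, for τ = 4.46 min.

For first-order series with pure R initially, C_S(τ) = k₁C_{R0}/(k₂−k₁)·(e^(−k₁τ) − e^(−k₂τ)).
e^(−k₁τ) = e^(−0.369×4.46) = e^(−1.646) = 0.1929; e^(−k₂τ) = e^(−0.3233) = 0.7237.
C_S = 0.369×3.60/(0.0725−0.369) × (0.1929−0.7237) = (-4.480)×(-0.5309) = 2.378 mol·L⁻¹.
C_R = C_{R0}e^(−k₁τ) = 0.6943 mol·L⁻¹, so C_T = C_{R0}−C_R−C_S = 0.5273 mol·L⁻¹; C_S/C_T = 4.51.

4.51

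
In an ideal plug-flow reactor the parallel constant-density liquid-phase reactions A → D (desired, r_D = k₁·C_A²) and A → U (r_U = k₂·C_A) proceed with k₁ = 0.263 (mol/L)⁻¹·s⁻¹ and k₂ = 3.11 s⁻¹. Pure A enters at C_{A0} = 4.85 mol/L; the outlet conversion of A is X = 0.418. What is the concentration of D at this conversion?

C_A = C_{A0}(1−X) = 2.823 mol/L.
Along a PFR/batch, dC_U/dC_A = −r_U/(r_D+r_U) = −k₂/(k₂+k₁·C_A).
Integrating from C_{A0} to C_A: C_U = (3.11/0.263)·ln[(3.11+0.263·4.85)/(3.11+0.263·2.82)] = 11.83·ln(4.386/3.852) = 1.533 mol/L.
Then C_D = (C_{A0}−C_A) − C_U = 2.027 − 1.533 = 0.4945 mol/L.

0.494 mol/L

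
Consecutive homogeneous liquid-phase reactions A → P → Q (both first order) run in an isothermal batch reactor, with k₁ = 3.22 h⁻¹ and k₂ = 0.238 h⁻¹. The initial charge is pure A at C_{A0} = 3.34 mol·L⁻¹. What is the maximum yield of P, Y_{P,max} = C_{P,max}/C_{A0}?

For a first-order series the maximum intermediate yield is C_{P,max}/C_{A0} = (k₁/k₂)^[k₂/(k₂−k₁)].
= (3.22/0.238)^(0.238/(0.238−3.22)) = (13.53)^(-0.07981) = 0.8123.

0.812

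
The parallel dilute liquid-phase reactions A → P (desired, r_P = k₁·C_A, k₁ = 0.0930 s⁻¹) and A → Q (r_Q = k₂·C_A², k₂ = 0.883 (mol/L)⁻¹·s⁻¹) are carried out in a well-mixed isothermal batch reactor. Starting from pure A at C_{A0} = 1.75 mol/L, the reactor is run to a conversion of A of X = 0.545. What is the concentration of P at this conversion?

0.0760 mol/L

C_A = C_{A0}(1−X) = 0.7962 mol/L.
Along a PFR/batch, dC_P/dC_A = −r_P/(r_P+r_Q) = −k₁/(k₁+k₂·C_A).
Integrating from C_{A0} to C_A: C_P = (0.0930/0.883)·ln[(0.0930+0.883·1.75)/(0.0930+0.883·0.796)] = 0.1053·ln(1.638/0.7961) = 0.07601 mol/L.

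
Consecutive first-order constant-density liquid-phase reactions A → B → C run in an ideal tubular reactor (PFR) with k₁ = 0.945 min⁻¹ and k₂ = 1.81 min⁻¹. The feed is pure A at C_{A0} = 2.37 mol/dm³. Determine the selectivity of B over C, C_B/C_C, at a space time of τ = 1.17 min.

0.525

The intermediate concentration in a first-order A→B→C sequence is C_B = k₁C_{A0}(e^(−k₁τ) − e^(−k₂τ))/(k₂−k₁).
e^(−k₁τ) = e^(−0.945×1.17) = e^(−1.106) = 0.3310; e^(−k₂τ) = e^(−2.118) = 0.1203.
C_B = 0.945×2.37/(1.81−0.945) × (0.3310−0.1203) = 2.589×0.2107 = 0.5455 mol/dm³.
C_A = C_{A0}e^(−k₁τ) = 0.7845 mol/dm³, so C_C = C_{A0}−C_A−C_B = 1.040 mol/dm³; C_B/C_C = 0.525.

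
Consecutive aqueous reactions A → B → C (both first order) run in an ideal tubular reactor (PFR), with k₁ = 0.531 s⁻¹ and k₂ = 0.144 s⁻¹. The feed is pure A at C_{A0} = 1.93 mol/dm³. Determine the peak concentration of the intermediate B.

At the optimum, C_{B,max}/C_{A0} = (k₁/k₂)^[k₂/(k₂−k₁)].
= (0.531/0.144)^(0.144/(0.144−0.531)) = (3.688)^(-0.3721) = 0.6154.
C_{B,max} = 0.6154×1.93 = 1.19 mol/dm³.

1.19 mol/dm³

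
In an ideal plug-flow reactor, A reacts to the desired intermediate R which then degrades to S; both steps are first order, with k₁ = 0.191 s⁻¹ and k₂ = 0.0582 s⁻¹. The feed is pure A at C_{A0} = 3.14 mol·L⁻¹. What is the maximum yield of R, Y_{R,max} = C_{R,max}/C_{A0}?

For a first-order series the maximum intermediate yield is C_{R,max}/C_{A0} = (k₁/k₂)^[k₂/(k₂−k₁)].
= (0.191/0.0582)^(0.0582/(0.0582−0.191)) = (3.282)^(-0.4383) = 0.5940.

0.594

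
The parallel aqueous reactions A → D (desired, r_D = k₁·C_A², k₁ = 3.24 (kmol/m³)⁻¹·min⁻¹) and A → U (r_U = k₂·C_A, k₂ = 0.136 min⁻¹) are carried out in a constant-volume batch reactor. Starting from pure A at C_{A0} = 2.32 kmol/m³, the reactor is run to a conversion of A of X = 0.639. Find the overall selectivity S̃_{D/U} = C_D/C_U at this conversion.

34.8

C_A = C_{A0}(1−X) = 0.8375 kmol/m³.
Along a PFR/batch, dC_U/dC_A = −r_U/(r_D+r_U) = −k₂/(k₂+k₁·C_A).
Integrating from C_{A0} to C_A: C_U = (0.136/3.24)·ln[(0.136+3.24·2.32)/(0.136+3.24·0.838)] = 0.04198·ln(7.653/2.850) = 0.04147 kmol/m³.
Then C_D = (C_{A0}−C_A) − C_U = 1.482 − 0.04147 = 1.441 kmol/m³.
S̃_{D/U} = C_D/C_U = 1.441/0.04147 = 34.8.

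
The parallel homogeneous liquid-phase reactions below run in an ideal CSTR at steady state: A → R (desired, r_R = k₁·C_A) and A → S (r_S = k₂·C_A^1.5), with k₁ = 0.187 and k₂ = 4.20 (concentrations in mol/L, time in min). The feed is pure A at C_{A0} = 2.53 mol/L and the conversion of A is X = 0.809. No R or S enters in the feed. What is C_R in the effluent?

Exit C_A = C_{A0}(1−X) = 2.53×0.191 = 0.4832 mol/L.
A CSTR operates uniformly at the exit composition, giving r_R = 0.09036 and r_S = 1.411 (each k·C_A^n at C_A = 0.4832).
Fraction of consumed A going to R: r_R/(r_R+r_S) = 0.06019.
C_R = 0.06019·C_{A0}·X = 0.06019×2.53×0.809 = 0.123 mol/L.

0.123 mol/L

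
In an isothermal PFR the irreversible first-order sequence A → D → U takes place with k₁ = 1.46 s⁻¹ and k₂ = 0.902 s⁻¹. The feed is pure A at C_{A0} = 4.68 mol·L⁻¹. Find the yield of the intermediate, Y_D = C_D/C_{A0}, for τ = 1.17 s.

Solving the coupled first-order balances gives C_D(τ) = [k₁/(k₂−k₁)]·C_{A0}·(e^(−k₁τ) − e^(−k₂τ)).
e^(−k₁τ) = e^(−1.46×1.17) = e^(−1.708) = 0.1812; e^(−k₂τ) = e^(−1.055) = 0.3481.
C_D = 1.46×4.68/(0.902−1.46) × (0.1812−0.3481) = (-12.25)×(-0.1669) = 2.044 mol·L⁻¹.
Y_D = C_D/C_{A0} = 2.044/4.68 = 0.437.

0.437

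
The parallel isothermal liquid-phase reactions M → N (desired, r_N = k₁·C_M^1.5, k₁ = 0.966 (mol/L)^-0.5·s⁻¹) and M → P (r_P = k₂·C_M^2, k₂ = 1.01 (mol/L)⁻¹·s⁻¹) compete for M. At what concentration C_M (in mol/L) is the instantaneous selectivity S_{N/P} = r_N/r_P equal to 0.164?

S_{N/P} = (k₁/k₂)·C_M^-0.5 ⇒ C_M = (S·k₂/k₁)^(-2).
= (0.164×1.01/0.966)^(-2) = (0.1715)^(-2) = 34.0 mol/L.

34.0 mol/L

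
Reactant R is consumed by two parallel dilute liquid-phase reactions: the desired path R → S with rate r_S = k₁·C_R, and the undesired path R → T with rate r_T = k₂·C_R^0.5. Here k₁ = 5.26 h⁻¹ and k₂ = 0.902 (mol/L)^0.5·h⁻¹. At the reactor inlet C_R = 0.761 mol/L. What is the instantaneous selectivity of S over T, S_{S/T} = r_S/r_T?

S_{S/T} = r_S/r_T = (k₁·C_R)/(k₂·C_R^0.5) = (k₁/k₂)·C_R^0.5.
= (5.26×0.7610) / (0.902×0.7610^0.5) = 4.003/0.7869 = 5.09.
Since the desired path is higher order in R, keeping C_R high (PFR or concentrated feed) favours S.

5.09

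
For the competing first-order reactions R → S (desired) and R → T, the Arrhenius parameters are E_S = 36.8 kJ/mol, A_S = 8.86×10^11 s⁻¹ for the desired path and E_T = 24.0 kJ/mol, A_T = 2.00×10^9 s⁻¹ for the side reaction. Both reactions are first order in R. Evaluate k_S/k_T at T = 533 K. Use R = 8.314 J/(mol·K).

24.7

Since both paths have the same order in R, the concentration cancels and S_{S/T} = k_S/k_T = (A_S/A_T)·exp[(E_T−E_S)/(RT)].
(E_T−E_S)/(RT) = (24.0−36.8)×10³/(8.314×533) = -12800/4431 = -2.889.
k_S/k_T = (8.86×10^11/2.00×10^9)·exp(-2.889) = 443.0 × 0.05566 = 24.7.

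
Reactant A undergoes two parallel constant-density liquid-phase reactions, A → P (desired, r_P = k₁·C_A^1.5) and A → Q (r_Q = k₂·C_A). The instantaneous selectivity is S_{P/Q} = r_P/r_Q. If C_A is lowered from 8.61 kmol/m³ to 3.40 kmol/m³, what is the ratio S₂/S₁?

0.628

S_{P/Q} = (k₁/k₂)·C_A^0.5, so S₂/S₁ = (C_{A,2}/C_{A,1})^0.5.
= (3.40/8.61)^0.5 = (0.3949)^0.5 = 0.628.
Selectivity toward P falls as C_A falls — high-concentration operation is favoured.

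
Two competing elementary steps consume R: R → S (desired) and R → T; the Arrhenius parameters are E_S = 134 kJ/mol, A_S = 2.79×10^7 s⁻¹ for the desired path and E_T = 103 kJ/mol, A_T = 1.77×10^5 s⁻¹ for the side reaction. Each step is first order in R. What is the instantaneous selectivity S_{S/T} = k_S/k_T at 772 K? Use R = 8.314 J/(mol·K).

1.26

With equal orders, S_{S/T} = k_S/k_T = (A_S/A_T)·exp[(E_T−E_S)/(RT)].
(E_T−E_S)/(RT) = (103−134)×10³/(8.314×772) = -31000/6418 = -4.830.
k_S/k_T = (2.79×10^7/1.77×10^5)·exp(-4.830) = 157.6 × 0.007988 = 1.26.
Since E_S > E_T, raising the temperature improves selectivity toward S.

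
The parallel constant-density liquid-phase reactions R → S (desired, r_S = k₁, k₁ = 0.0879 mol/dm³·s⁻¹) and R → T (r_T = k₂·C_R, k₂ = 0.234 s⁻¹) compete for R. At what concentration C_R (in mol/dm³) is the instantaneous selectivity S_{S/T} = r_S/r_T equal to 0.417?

S_{S/T} = (k₁/k₂)·C_R⁻¹ ⇒ C_R = (S·k₂/k₁)^(-1).
= (0.417×0.234/0.0879)^(-1) = (1.110)^(-1) = 0.901 mol/dm³.

0.901 mol/dm³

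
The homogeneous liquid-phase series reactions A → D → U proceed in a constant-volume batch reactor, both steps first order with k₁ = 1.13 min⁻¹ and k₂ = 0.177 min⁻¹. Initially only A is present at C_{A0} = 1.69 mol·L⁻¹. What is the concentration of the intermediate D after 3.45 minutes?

1.05 mol·L⁻¹

For first-order series with pure A initially, C_D(t) = k₁C_{A0}/(k₂−k₁)·(e^(−k₁t) − e^(−k₂t)).
e^(−k₁t) = e^(−1.13×3.45) = e^(−3.898) = 0.02027; e^(−k₂t) = e^(−0.6107) = 0.5430.
C_D = 1.13×1.69/(0.177−1.13) × (0.02027−0.5430) = (-2.004)×(-0.5227) = 1.047 mol·L⁻¹.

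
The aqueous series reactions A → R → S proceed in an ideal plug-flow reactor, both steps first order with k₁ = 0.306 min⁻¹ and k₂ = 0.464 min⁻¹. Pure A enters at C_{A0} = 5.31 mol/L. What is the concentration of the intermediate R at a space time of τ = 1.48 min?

For first-order series with pure A initially, C_R(τ) = k₁C_{A0}/(k₂−k₁)·(e^(−k₁τ) − e^(−k₂τ)).
e^(−k₁τ) = e^(−0.306×1.48) = e^(−0.4529) = 0.6358; e^(−k₂τ) = e^(−0.6867) = 0.5032.
C_R = 0.306×5.31/(0.464−0.306) × (0.6358−0.5032) = 10.28×0.1326 = 1.363 mol/L.

1.36 mol/L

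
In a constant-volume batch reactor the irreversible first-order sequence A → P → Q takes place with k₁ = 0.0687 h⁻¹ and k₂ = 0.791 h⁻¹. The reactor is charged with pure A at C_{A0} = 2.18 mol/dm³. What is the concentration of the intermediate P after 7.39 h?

0.124 mol/dm³

For first-order series with pure A initially, C_P(t) = k₁C_{A0}/(k₂−k₁)·(e^(−k₁t) − e^(−k₂t)).
e^(−k₁t) = e^(−0.0687×7.39) = e^(−0.5077) = 0.6019; e^(−k₂t) = e^(−5.845) = 0.002893.
C_P = 0.0687×2.18/(0.791−0.0687) × (0.6019−0.002893) = 0.2073×0.5990 = 0.1242 mol/dm³.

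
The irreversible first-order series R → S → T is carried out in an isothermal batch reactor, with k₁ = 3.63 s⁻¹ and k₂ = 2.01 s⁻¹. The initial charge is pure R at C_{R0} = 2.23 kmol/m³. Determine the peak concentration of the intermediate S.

1.07 kmol/m³

For a first-order series the maximum intermediate yield is C_{S,max}/C_{R0} = (k₁/k₂)^[k₂/(k₂−k₁)].
= (3.63/2.01)^(2.01/(2.01−3.63)) = (1.806)^(-1.241) = 0.4803.
C_{S,max} = 0.4803×2.23 = 1.07 kmol/m³.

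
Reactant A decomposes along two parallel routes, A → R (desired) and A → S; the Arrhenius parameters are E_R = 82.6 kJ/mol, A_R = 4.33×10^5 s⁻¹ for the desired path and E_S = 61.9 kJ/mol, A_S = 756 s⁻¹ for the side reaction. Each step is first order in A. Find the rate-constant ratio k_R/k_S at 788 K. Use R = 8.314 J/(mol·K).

24.3

With equal orders, S_{R/S} = k_R/k_S = (A_R/A_S)·exp[(E_S−E_R)/(RT)].
(E_S−E_R)/(RT) = (61.9−82.6)×10³/(8.314×788) = -20700/6551 = -3.160.
k_R/k_S = (4.33×10^5/756)·exp(-3.160) = 572.8 × 0.04244 = 24.3.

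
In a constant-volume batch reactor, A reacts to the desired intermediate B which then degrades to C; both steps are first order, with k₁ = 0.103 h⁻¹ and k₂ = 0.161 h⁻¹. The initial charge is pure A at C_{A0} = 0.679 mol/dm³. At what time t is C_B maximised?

Setting dC_B/dt = 0 gives t_opt = ln(k₂/k₁)/(k₂−k₁).
= ln(0.161/0.103)/(0.161−0.103) = ln(1.563)/0.05800 = 0.4467/0.05800 = 7.70 h.

7.70 h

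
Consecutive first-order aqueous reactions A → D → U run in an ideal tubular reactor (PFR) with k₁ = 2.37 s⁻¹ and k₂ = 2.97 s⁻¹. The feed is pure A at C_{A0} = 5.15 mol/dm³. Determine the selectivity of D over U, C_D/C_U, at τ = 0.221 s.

The intermediate concentration in a first-order A→B→C sequence is C_D = k₁C_{A0}(e^(−k₁τ) − e^(−k₂τ))/(k₂−k₁).
e^(−k₁τ) = e^(−2.37×0.221) = e^(−0.5238) = 0.5923; e^(−k₂τ) = e^(−0.6564) = 0.5187.
C_D = 2.37×5.15/(2.97−2.37) × (0.5923−0.5187) = 20.34×0.07355 = 1.496 mol/dm³.
C_A = C_{A0}e^(−k₁τ) = 3.050 mol/dm³, so C_U = C_{A0}−C_A−C_D = 0.6035 mol/dm³; C_D/C_U = 2.48.

2.48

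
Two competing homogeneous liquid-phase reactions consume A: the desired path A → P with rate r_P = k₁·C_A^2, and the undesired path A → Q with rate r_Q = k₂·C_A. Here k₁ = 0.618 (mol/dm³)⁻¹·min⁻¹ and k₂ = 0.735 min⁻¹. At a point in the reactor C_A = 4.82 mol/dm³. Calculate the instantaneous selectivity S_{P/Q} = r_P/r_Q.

4.05

S_{P/Q} = r_P/r_Q = (k₁·C_A^2)/(k₂·C_A) = (k₁/k₂)·C_A.
= (0.618×4.820^2) / (0.735×4.820) = 14.36/3.543 = 4.05.
Since the desired path is higher order in A, keeping C_A high (PFR or concentrated feed) favours P.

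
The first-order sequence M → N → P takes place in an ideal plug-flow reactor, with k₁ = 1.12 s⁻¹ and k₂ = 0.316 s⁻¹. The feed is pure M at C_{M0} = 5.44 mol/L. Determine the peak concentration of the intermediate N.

For a first-order series the maximum intermediate yield is C_{N,max}/C_{M0} = (k₁/k₂)^[k₂/(k₂−k₁)].
= (1.12/0.316)^(0.316/(0.316−1.12)) = (3.544)^(-0.3930) = 0.6082.
C_{N,max} = 0.6082×5.44 = 3.31 mol/L.

3.31 mol/L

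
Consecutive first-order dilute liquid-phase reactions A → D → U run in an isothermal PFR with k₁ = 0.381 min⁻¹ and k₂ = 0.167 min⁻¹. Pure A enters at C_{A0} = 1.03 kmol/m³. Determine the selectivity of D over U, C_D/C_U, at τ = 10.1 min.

0.424

The intermediate concentration in a first-order A→B→C sequence is C_D = k₁C_{A0}(e^(−k₁τ) − e^(−k₂τ))/(k₂−k₁).
e^(−k₁τ) = e^(−0.381×10.1) = e^(−3.848) = 0.02132; e^(−k₂τ) = e^(−1.687) = 0.1851.
C_D = 0.381×1.03/(0.167−0.381) × (0.02132−0.1851) = (-1.834)×(-0.1638) = 0.3004 kmol/m³.
C_A = C_{A0}e^(−k₁τ) = 0.02196 kmol/m³, so C_U = C_{A0}−C_A−C_D = 0.7076 kmol/m³; C_D/C_U = 0.424.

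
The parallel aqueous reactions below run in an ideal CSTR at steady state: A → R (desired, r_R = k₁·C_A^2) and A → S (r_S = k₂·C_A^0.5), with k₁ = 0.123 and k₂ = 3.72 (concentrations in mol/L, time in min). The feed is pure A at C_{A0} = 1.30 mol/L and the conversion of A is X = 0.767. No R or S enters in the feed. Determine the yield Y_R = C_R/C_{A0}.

Exit C_A = C_{A0}(1−X) = 1.30×0.233 = 0.3029 mol/L.
Rates in a CSTR are evaluated at the outlet concentration: r_R = 0.123×0.3029^2 = 0.01129, r_S = 3.72×0.3029^0.5 = 2.047.
Fraction of consumed A going to R: r_R/(r_R+r_S) = 0.005482.
C_R = 0.005482·C_{A0}·X = 0.005482×1.30×0.767 = 0.00547 mol/L; Y_R = C_R/C_{A0} = 0.00420.

0.00420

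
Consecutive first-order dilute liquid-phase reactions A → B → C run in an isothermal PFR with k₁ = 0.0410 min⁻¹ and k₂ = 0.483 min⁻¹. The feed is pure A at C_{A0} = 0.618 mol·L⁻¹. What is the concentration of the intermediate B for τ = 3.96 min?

0.0403 mol·L⁻¹

Solving the coupled first-order balances gives C_B(τ) = [k₁/(k₂−k₁)]·C_{A0}·(e^(−k₁τ) − e^(−k₂τ)).
e^(−k₁τ) = e^(−0.0410×3.96) = e^(−0.1624) = 0.8501; e^(−k₂τ) = e^(−1.913) = 0.1477.
C_B = 0.0410×0.618/(0.483−0.0410) × (0.8501−0.1477) = 0.05733×0.7025 = 0.04027 mol·L⁻¹.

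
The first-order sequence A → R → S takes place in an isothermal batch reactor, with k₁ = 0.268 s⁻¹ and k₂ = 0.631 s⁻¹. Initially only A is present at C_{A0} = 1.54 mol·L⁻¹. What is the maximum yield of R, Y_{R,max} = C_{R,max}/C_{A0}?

Evaluating C_R at t_opt = ln(k₂/k₁)/(k₂−k₁) gives C_{R,max}/C_{A0} = (k₁/k₂)^[k₂/(k₂−k₁)].
= (0.268/0.631)^(0.631/(0.631−0.268)) = (0.4247)^(1.738) = 0.2257.

0.226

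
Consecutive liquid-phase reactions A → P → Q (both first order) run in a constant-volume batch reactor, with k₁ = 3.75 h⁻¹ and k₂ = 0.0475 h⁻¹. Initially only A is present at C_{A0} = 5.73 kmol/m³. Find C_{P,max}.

5.42 kmol/m³

Evaluating C_P at t_opt = ln(k₂/k₁)/(k₂−k₁) gives C_{P,max}/C_{A0} = (k₁/k₂)^[k₂/(k₂−k₁)].
= (3.75/0.0475)^(0.0475/(0.0475−3.75)) = (78.95)^(-0.01283) = 0.9455.
C_{P,max} = 0.9455×5.73 = 5.42 kmol/m³.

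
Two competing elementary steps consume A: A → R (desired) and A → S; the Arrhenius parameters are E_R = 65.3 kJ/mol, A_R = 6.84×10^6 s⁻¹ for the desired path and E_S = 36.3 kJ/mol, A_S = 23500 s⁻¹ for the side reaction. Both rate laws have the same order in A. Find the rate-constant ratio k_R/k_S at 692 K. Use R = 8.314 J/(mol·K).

Since both paths have the same order in A, the concentration cancels and S_{R/S} = k_R/k_S = (A_R/A_S)·exp[(E_S−E_R)/(RT)].
(E_S−E_R)/(RT) = (36.3−65.3)×10³/(8.314×692) = -29000/5753 = -5.041.
k_R/k_S = (6.84×10^6/23500)·exp(-5.041) = 291.1 × 0.006470 = 1.88.
Since E_R > E_S, raising the temperature improves selectivity toward R.

1.88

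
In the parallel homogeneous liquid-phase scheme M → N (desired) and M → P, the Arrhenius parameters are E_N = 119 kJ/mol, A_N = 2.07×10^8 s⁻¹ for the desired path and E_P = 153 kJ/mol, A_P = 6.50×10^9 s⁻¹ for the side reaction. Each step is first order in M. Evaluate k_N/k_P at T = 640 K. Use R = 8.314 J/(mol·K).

With equal orders, S_{N/P} = k_N/k_P = (A_N/A_P)·exp[(E_P−E_N)/(RT)].
(E_P−E_N)/(RT) = (153−119)×10³/(8.314×640) = 34000/5321 = 6.390.
k_N/k_P = (2.07×10^8/6.50×10^9)·exp(6.390) = 0.03185 × 595.8 = 19.0.

19.0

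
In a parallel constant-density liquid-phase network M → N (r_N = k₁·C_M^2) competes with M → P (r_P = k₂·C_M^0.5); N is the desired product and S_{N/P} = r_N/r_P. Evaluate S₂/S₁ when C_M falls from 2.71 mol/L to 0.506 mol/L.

0.0807

S_{N/P} = (k₁/k₂)·C_M^1.5, so S₂/S₁ = (C_{M,2}/C_{M,1})^1.5.
= (0.506/2.71)^1.5 = (0.1867)^1.5 = 0.0807.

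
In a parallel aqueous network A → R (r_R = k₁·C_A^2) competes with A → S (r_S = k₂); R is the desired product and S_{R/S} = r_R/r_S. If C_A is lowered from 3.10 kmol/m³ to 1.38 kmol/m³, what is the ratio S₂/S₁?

S_{R/S} = (k₁/k₂)·C_A^2, so S₂/S₁ = (C_{A,2}/C_{A,1})^2.
= (1.38/3.10)^2 = (0.4452)^2 = 0.198.

0.198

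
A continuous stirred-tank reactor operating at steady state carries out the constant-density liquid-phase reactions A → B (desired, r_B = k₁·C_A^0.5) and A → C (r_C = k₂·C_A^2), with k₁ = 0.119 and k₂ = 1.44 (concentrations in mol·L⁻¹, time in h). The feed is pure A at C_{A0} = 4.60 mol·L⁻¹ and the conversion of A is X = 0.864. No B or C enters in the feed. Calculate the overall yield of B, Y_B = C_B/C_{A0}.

Exit C_A = C_{A0}(1−X) = 4.60×0.136 = 0.6256 mol·L⁻¹.
In a CSTR the entire volume is at exit conditions, so r_B = 0.119×0.6256^0.5 = 0.09412 and r_C = 1.44×0.6256^2 = 0.5636.
Fraction of consumed A going to B: r_B/(r_B+r_C) = 0.1431.
C_B = 0.1431·C_{A0}·X = 0.1431×4.60×0.864 = 0.569 mol·L⁻¹; Y_B = C_B/C_{A0} = 0.124.

0.124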